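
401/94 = 401/94 = 4.27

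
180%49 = 33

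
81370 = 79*1030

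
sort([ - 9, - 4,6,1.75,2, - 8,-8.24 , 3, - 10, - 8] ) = [ - 10, - 9 , - 8.24,-8,-8, - 4,1.75, 2,  3, 6]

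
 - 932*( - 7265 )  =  6770980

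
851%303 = 245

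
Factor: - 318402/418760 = -441/580 = - 2^( - 2)* 3^2*5^( - 1) * 7^2*29^(-1)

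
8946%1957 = 1118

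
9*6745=60705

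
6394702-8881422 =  - 2486720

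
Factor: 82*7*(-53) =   -  30422 = -2^1*7^1*41^1*53^1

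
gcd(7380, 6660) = 180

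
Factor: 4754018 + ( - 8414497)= - 1759^1*2081^1 = -3660479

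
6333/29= 6333/29 = 218.38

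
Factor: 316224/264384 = 61/51 = 3^( - 1) * 17^( - 1)*61^1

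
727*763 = 554701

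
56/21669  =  56/21669 = 0.00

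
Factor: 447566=2^1 * 7^2*4567^1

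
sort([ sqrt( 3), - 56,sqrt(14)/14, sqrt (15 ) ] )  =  [ - 56,sqrt( 14)/14,sqrt (3 ),sqrt( 15 )] 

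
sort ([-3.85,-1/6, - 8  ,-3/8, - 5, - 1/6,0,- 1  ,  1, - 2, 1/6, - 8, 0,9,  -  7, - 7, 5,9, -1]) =[ - 8, - 8, - 7, - 7, - 5, - 3.85, - 2, - 1, - 1, - 3/8, - 1/6, - 1/6,0 , 0,1/6,1,5, 9, 9] 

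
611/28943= 611/28943  =  0.02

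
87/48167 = 87/48167 = 0.00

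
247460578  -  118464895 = 128995683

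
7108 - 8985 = -1877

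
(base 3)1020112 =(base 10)905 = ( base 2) 1110001001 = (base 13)548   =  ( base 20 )255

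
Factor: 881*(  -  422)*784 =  - 2^5*7^2*211^1*881^1 = -  291477088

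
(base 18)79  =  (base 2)10000111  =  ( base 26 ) 55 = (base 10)135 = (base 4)2013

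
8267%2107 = 1946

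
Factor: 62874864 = 2^4*3^2*13^1*33587^1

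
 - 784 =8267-9051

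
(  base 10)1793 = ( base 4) 130001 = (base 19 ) 4i7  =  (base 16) 701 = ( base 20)49d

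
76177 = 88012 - 11835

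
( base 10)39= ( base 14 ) 2b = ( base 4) 213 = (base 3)1110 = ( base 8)47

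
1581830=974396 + 607434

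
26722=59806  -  33084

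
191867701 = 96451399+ 95416302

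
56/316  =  14/79 = 0.18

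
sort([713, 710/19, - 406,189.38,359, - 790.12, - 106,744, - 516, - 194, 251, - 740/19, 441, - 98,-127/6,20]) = [-790.12  , - 516, - 406, - 194, - 106, - 98, - 740/19,  -  127/6,20, 710/19,189.38, 251, 359, 441, 713, 744 ]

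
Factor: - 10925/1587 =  - 3^ ( - 1 )*5^2*19^1*23^( - 1) = - 475/69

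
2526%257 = 213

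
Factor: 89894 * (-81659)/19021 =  -7340654146/19021 = - 2^1*7^1*23^(-1) * 37^1*827^( - 1) *2207^1 * 6421^1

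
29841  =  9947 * 3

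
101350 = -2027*(- 50) 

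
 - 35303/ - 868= 40 + 583/868 = 40.67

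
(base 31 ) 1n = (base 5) 204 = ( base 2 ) 110110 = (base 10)54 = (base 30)1o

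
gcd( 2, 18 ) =2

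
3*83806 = 251418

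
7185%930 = 675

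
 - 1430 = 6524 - 7954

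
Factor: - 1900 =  - 2^2 * 5^2*19^1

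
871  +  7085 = 7956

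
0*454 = 0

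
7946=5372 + 2574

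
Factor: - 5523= - 3^1*7^1*263^1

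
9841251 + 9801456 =19642707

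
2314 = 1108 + 1206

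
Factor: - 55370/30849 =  - 70/39 = - 2^1 * 3^( - 1 ) * 5^1*7^1* 13^( - 1)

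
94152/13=7242 + 6/13 = 7242.46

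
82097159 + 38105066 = 120202225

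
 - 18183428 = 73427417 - 91610845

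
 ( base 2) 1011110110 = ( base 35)LN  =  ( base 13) 464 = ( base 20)1HI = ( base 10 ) 758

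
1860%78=66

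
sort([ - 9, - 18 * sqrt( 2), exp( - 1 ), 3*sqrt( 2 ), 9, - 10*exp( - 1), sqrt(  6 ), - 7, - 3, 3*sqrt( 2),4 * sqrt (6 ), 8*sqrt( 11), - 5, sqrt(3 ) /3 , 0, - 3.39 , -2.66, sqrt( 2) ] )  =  [ -18*sqrt (2),-9,  -  7, - 5, - 10*exp( - 1), - 3.39, - 3, - 2.66,  0,exp( - 1), sqrt (3 ) /3,sqrt( 2),sqrt( 6),  3 * sqrt( 2 ), 3*sqrt(2),9,4*sqrt( 6), 8 *sqrt( 11 ) ]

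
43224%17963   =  7298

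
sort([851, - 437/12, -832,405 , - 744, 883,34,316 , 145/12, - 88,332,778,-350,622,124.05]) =[- 832,-744, - 350, - 88, - 437/12,145/12,34,124.05,316,332,405,  622  ,  778, 851,883 ]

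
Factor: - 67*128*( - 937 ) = 8035712 = 2^7*67^1*937^1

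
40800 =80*510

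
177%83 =11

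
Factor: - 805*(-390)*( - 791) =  - 248334450 = - 2^1*3^1*5^2*7^2*13^1*23^1*113^1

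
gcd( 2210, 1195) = 5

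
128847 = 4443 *29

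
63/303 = 21/101 = 0.21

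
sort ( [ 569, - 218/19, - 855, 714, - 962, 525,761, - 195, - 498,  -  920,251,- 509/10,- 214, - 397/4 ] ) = [-962 ,  -  920, - 855, - 498,-214,-195, - 397/4,-509/10, - 218/19, 251,525, 569,714,  761 ] 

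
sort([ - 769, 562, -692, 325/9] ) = [ - 769, - 692, 325/9,562]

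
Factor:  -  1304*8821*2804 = -2^5*163^1 * 701^1 * 8821^1 = -32253245536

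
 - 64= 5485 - 5549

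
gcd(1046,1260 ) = 2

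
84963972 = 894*95038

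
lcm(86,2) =86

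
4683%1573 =1537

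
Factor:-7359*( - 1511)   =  3^1*11^1*223^1*1511^1 = 11119449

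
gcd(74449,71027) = 1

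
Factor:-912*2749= -2507088=- 2^4*3^1*19^1 * 2749^1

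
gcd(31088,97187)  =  1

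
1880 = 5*376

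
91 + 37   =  128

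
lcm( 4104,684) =4104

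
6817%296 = 9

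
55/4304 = 55/4304 = 0.01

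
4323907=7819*553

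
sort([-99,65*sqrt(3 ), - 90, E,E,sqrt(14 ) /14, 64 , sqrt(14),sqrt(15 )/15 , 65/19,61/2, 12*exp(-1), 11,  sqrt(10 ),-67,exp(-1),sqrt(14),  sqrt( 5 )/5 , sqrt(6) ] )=[-99,-90,- 67,sqrt( 15) /15,sqrt(14 )/14,exp( - 1),sqrt( 5) /5, sqrt(6) , E, E,sqrt ( 10 ), 65/19, sqrt( 14) , sqrt(14), 12*exp (-1), 11 , 61/2,64,65*sqrt(3 )] 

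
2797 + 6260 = 9057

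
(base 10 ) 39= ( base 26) 1D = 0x27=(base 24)1F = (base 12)33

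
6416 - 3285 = 3131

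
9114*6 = 54684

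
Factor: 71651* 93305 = 6685396555=5^1  *137^1*523^1*18661^1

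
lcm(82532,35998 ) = 3383812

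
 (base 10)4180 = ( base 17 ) E7F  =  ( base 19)BB0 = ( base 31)4AQ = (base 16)1054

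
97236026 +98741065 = 195977091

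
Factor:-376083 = - 3^4*4643^1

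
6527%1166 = 697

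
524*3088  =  1618112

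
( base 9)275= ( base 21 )AK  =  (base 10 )230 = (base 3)22112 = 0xE6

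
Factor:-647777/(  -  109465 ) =5^( - 1 ) * 13^2*3833^1*21893^( - 1) 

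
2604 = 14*186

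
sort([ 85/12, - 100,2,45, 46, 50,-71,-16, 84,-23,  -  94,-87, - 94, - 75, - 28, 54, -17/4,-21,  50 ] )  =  [ - 100, - 94 , - 94,-87, -75,-71,-28, - 23,-21,-16,- 17/4,2, 85/12 , 45, 46 , 50, 50 , 54,84]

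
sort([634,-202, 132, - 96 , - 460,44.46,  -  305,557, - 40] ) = [ -460,  -  305, -202,-96, - 40,44.46, 132, 557, 634]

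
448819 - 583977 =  - 135158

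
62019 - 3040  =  58979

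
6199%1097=714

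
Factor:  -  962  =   - 2^1*13^1*37^1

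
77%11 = 0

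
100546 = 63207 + 37339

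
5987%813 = 296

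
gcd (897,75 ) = 3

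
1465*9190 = 13463350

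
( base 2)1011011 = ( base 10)91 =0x5b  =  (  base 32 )2r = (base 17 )56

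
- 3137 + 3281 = 144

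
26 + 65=91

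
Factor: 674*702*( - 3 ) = -1419444 = - 2^2*3^4*13^1* 337^1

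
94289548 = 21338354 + 72951194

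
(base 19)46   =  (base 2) 1010010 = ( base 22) 3G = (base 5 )312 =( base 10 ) 82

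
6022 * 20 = 120440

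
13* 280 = 3640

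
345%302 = 43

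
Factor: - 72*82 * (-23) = 2^4*3^2*23^1*41^1 = 135792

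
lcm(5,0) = 0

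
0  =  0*81098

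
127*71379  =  9065133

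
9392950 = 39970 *235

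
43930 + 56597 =100527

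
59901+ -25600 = 34301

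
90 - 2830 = -2740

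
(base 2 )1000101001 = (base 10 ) 553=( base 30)id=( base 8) 1051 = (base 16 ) 229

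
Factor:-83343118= - 2^1 *41671559^1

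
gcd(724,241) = 1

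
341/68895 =341/68895 =0.00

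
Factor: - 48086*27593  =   - 2^1 * 41^1*673^1 * 24043^1 = - 1326836998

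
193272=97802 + 95470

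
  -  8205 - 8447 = - 16652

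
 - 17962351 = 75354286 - 93316637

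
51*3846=196146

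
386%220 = 166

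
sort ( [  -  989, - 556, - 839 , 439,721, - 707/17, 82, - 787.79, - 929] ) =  [ - 989, - 929,-839,-787.79 ,- 556, - 707/17, 82, 439, 721 ]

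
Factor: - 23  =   - 23^1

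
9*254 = 2286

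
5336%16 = 8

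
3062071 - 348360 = 2713711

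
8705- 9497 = - 792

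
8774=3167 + 5607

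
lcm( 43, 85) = 3655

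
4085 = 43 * 95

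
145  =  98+47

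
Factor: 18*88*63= 99792 = 2^4*3^4*7^1*11^1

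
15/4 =3 + 3/4 = 3.75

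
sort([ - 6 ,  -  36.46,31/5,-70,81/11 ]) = [ - 70, - 36.46, - 6,31/5, 81/11] 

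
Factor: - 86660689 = -1607^1*53927^1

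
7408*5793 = 42914544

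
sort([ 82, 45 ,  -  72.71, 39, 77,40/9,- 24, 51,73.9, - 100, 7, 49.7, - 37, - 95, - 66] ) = [ - 100 , - 95, - 72.71 , - 66, - 37, - 24,40/9,7, 39, 45 , 49.7, 51,73.9, 77 , 82] 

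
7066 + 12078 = 19144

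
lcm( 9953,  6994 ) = 258778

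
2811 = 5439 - 2628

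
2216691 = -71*(-31221)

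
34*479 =16286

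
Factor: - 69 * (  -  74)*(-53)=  - 2^1*3^1 * 23^1 * 37^1  *53^1 = -  270618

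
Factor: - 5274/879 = - 2^1*3^1 = - 6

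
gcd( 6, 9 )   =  3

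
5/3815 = 1/763 = 0.00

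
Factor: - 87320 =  - 2^3*5^1*37^1* 59^1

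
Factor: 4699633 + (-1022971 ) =3676662=   2^1*3^2*11^1*31^1*599^1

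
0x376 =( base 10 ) 886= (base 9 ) 1184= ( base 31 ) SI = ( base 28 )13I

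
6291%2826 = 639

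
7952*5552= 44149504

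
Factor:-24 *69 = -2^3*3^2*23^1  =  - 1656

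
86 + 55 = 141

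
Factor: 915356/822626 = 2^1*7^( - 1)*13^1*29^1*67^ ( - 1 )*607^1*877^( - 1 ) = 457678/411313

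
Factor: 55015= 5^1*11003^1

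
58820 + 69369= 128189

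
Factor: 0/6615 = 0 = 0^1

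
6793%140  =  73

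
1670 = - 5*(-334 ) 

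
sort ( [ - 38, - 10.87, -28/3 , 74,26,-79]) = [ - 79,  -  38, - 10.87, - 28/3, 26,  74 ]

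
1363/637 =2+89/637  =  2.14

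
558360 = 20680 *27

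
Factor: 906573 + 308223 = 2^2 * 3^1*11^1*9203^1 = 1214796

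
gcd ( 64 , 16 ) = 16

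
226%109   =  8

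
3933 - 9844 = - 5911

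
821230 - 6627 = 814603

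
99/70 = 1 + 29/70 = 1.41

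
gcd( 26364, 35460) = 12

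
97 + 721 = 818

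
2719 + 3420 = 6139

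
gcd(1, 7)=1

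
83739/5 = 16747+4/5= 16747.80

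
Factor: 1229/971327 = 7^( - 2)*43^(  -  1 )*461^( -1 )*1229^1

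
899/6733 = 899/6733=0.13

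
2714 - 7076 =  - 4362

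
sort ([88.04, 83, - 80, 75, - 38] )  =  [ - 80, - 38, 75,  83, 88.04 ] 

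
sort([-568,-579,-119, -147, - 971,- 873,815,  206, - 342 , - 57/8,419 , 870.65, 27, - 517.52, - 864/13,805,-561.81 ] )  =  [-971, - 873, - 579,  -  568 , - 561.81,-517.52, - 342, - 147, - 119,-864/13, - 57/8,  27,206,419, 805,  815,870.65]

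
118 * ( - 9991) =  -1178938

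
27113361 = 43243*627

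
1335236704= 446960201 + 888276503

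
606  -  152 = 454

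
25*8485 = 212125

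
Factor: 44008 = 2^3 * 5501^1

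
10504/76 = 2626/19 = 138.21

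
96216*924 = 88903584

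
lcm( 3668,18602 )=260428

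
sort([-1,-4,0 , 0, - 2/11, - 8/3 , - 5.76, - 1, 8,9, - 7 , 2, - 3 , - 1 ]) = [ - 7, - 5.76, - 4,- 3, - 8/3, - 1, - 1, - 1, - 2/11, 0, 0, 2, 8,9]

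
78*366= 28548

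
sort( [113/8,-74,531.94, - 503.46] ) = [-503.46,  -  74, 113/8,531.94]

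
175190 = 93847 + 81343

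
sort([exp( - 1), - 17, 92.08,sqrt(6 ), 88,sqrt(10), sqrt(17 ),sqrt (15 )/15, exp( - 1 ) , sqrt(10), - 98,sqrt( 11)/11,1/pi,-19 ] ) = [ - 98,-19,  -  17,sqrt( 15 ) /15 , sqrt(11 )/11 , 1/pi , exp(  -  1 ), exp (  -  1), sqrt( 6 ),  sqrt( 10) , sqrt(10), sqrt( 17 ), 88,92.08 ]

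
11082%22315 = 11082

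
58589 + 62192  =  120781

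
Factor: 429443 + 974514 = 1403957^1=1403957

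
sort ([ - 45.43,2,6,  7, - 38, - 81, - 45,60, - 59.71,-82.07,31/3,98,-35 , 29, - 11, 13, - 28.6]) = [ - 82.07, - 81, - 59.71, - 45.43,  -  45, - 38, - 35, - 28.6, - 11,2,6 , 7,  31/3, 13,29,60,98 ] 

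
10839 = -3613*( - 3)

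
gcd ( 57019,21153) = 1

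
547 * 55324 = 30262228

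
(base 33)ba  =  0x175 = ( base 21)HG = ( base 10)373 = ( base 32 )bl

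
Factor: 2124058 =2^1 * 31^1*34259^1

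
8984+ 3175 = 12159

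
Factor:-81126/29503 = -2^1*3^2 * 163^( - 1)*181^( - 1) * 4507^1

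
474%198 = 78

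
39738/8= 19869/4 = 4967.25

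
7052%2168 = 548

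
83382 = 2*41691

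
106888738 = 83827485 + 23061253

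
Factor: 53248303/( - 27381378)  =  - 2^(- 1)*3^(  -  1)*61^1*191^( - 1 )*23893^(- 1)*872923^1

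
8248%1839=892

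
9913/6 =1652+1/6  =  1652.17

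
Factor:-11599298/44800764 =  - 5799649/22400382 = -  2^( - 1)*3^( - 1)*3733397^ ( - 1) * 5799649^1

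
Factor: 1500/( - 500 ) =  - 3^1 =- 3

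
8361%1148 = 325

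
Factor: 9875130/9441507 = 2^1*5^1 * 17^3*67^1*3147169^( - 1) = 3291710/3147169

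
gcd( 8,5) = 1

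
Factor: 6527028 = 2^2*3^1*167^1*3257^1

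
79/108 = 79/108 = 0.73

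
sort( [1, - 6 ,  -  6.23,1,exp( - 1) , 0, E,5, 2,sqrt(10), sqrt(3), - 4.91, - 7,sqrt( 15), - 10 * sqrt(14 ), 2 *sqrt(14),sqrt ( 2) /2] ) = [ - 10*sqrt(14 ), - 7, - 6.23, -6,-4.91,0, exp( - 1), sqrt(2)/2, 1,1 , sqrt(3 ), 2, E , sqrt(10), sqrt(15 ), 5, 2 * sqrt(14 )] 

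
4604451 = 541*8511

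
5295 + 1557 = 6852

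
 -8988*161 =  - 1447068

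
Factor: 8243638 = 2^1*13^1*317063^1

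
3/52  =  3/52 = 0.06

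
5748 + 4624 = 10372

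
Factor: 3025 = 5^2*11^2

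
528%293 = 235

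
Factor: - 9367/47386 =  -17/86 = - 2^( - 1 ) * 17^1* 43^(  -  1 ) 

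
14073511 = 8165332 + 5908179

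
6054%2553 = 948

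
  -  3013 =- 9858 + 6845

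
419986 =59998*7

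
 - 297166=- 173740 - 123426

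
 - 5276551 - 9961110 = - 15237661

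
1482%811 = 671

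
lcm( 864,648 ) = 2592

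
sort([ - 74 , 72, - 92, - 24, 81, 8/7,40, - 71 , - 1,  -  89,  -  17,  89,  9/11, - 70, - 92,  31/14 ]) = [ - 92, - 92, - 89 , - 74 , - 71 , - 70, -24, - 17, - 1, 9/11, 8/7, 31/14, 40,72, 81, 89]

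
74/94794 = 1/1281 = 0.00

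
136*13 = 1768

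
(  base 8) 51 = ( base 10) 41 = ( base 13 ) 32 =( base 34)17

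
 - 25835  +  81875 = 56040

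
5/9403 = 5/9403 = 0.00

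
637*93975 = 59862075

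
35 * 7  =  245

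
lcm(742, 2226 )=2226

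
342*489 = 167238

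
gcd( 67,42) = 1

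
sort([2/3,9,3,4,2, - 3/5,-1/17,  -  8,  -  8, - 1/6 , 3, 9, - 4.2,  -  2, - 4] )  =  [ - 8, - 8, - 4.2,- 4, - 2,  -  3/5, - 1/6, - 1/17, 2/3,2,3,3,4, 9,9]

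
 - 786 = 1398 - 2184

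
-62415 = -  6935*9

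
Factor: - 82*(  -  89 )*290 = 2116420 = 2^2 * 5^1*29^1*41^1 * 89^1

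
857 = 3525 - 2668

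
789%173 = 97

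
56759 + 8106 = 64865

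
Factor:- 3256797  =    -  3^1*53^1*20483^1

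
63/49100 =63/49100 = 0.00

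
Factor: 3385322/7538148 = 2^( - 1)*3^( - 2 )*53^1 * 109^1 * 293^1*209393^(-1 ) = 1692661/3769074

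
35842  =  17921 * 2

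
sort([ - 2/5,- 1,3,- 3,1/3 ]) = [ - 3, - 1 , - 2/5,1/3,3]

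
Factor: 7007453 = 1657^1 * 4229^1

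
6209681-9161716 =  -2952035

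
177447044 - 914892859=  - 737445815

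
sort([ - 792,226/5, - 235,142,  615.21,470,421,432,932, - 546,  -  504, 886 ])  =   [ - 792, - 546, - 504, - 235, 226/5,142 , 421,432,470, 615.21,886,932 ]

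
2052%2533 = 2052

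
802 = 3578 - 2776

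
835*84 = 70140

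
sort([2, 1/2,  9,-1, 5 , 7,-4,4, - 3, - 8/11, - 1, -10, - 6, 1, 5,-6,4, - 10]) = [ - 10, - 10,-6, - 6, - 4, - 3, - 1, - 1 , - 8/11 , 1/2, 1, 2,4 , 4 , 5, 5, 7, 9 ]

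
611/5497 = 611/5497  =  0.11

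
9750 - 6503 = 3247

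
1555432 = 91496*17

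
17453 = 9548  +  7905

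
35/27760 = 7/5552  =  0.00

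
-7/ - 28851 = 7/28851 = 0.00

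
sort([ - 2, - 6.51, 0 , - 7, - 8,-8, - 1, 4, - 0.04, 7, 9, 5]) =[ - 8, - 8, - 7, - 6.51, - 2, - 1, - 0.04,0 , 4, 5,7, 9 ] 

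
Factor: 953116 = 2^2*19^1 * 12541^1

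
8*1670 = 13360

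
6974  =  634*11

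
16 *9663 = 154608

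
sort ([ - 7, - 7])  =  [ - 7, -7] 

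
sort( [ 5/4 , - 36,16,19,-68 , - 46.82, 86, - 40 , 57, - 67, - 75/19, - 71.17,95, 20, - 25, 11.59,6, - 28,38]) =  [ - 71.17, - 68, - 67, - 46.82, - 40 , -36,- 28, - 25 , - 75/19,  5/4, 6,11.59,16,  19, 20, 38,57, 86,  95] 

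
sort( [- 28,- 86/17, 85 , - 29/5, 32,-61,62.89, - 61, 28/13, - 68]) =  [-68,-61, - 61 , - 28,-29/5, - 86/17, 28/13,32,  62.89,85]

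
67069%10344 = 5005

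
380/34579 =380/34579=0.01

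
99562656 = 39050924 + 60511732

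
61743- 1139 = 60604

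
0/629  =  0 = 0.00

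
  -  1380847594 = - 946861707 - 433985887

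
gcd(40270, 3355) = 5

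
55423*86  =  4766378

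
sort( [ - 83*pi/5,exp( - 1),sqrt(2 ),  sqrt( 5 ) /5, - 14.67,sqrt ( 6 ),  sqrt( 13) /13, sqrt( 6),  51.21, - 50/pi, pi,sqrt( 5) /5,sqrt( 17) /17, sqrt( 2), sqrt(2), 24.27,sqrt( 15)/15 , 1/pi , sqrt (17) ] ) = [ - 83*pi/5, - 50/pi, - 14.67,sqrt( 17)/17,sqrt( 15)/15,  sqrt( 13)/13,1/pi,  exp(-1),  sqrt(5)/5,sqrt(5 )/5,  sqrt(2 ),sqrt( 2 ),sqrt( 2),  sqrt( 6),  sqrt( 6), pi, sqrt(17) , 24.27 , 51.21]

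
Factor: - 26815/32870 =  - 2^(-1 )*19^(  -  1 )*31^1 =- 31/38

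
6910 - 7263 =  - 353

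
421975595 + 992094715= 1414070310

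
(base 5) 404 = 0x68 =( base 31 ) 3b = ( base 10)104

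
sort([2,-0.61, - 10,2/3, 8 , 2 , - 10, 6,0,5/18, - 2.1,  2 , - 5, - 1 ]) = [-10, - 10, - 5, - 2.1, - 1,-0.61,0,5/18,2/3, 2,2,2 , 6, 8]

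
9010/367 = 9010/367 = 24.55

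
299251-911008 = -611757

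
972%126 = 90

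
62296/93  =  669+79/93= 669.85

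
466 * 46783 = 21800878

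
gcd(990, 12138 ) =6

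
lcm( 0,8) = 0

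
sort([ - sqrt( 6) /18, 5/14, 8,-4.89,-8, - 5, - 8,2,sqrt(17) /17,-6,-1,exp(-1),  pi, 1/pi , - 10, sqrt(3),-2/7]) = [-10 ,-8, - 8 ,-6, - 5, -4.89, - 1, -2/7, -sqrt(6) /18,sqrt(17 ) /17, 1/pi, 5/14,exp( - 1), sqrt( 3), 2,pi, 8] 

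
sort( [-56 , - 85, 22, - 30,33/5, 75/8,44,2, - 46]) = [ - 85,-56, -46,  -  30,2,33/5,75/8 , 22 , 44] 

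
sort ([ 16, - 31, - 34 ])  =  [ - 34 , - 31, 16] 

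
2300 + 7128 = 9428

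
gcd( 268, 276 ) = 4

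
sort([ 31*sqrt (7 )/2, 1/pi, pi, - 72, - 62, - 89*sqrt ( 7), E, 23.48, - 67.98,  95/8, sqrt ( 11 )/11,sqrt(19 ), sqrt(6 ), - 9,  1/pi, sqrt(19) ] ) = [ - 89*sqrt ( 7 ), - 72, - 67.98, - 62, - 9, sqrt( 11)/11, 1/pi, 1/pi, sqrt( 6 ),E,pi, sqrt ( 19 ), sqrt( 19 ), 95/8, 23.48,31*sqrt( 7 )/2]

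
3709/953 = 3  +  850/953 = 3.89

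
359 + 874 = 1233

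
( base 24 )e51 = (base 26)c2l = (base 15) 265a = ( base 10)8185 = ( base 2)1111111111001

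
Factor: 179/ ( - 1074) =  - 1/6 = - 2^( - 1 )*3^( - 1) 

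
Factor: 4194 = 2^1*3^2*233^1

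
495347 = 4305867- 3810520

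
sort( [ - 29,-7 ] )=[- 29,-7 ]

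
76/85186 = 38/42593 = 0.00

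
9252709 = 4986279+4266430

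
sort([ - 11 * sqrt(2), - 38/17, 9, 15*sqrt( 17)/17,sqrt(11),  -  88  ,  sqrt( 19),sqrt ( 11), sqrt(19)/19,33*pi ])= [ - 88, - 11*sqrt (2 ),-38/17, sqrt( 19 )/19, sqrt( 11 ),sqrt (11),  15*sqrt( 17 )/17, sqrt( 19), 9, 33*pi]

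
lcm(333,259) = 2331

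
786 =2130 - 1344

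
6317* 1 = 6317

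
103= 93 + 10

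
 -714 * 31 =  - 22134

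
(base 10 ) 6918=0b1101100000110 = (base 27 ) 9d6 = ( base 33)6bl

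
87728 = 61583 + 26145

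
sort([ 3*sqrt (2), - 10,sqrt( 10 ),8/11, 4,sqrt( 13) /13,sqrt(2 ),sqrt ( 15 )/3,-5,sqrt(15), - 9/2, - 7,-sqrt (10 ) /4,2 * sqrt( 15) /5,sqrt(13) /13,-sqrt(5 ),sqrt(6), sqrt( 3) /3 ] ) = [ - 10, - 7,-5,-9/2, - sqrt(5), - sqrt(10 ) /4,sqrt(13) /13,sqrt( 13 ) /13 , sqrt (3)/3, 8/11, sqrt(15 )/3, sqrt( 2), 2 * sqrt(15 ) /5, sqrt(6 ), sqrt(10),sqrt(15 ),4,3*sqrt( 2)] 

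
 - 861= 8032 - 8893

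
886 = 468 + 418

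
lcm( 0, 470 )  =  0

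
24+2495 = 2519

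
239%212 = 27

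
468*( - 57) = -26676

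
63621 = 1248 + 62373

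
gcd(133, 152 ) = 19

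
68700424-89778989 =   -  21078565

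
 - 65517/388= - 65517/388 = - 168.86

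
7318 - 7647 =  -329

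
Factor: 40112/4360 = 46/5 = 2^1 * 5^( - 1)*  23^1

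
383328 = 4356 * 88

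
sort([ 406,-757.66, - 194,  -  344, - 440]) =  [ - 757.66, - 440,- 344,  -  194, 406 ]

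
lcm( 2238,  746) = 2238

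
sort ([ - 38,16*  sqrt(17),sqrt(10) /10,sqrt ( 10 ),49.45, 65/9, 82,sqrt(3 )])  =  [ - 38, sqrt(10) /10,sqrt(3), sqrt( 10) , 65/9,49.45, 16*sqrt(17), 82]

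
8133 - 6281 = 1852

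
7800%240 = 120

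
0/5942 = 0 = 0.00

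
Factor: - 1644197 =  - 1644197^1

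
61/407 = 61/407 = 0.15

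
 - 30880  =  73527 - 104407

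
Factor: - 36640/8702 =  - 2^4 * 5^1* 19^(-1)= - 80/19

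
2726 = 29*94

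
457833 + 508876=966709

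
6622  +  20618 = 27240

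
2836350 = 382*7425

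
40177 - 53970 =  - 13793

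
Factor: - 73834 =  - 2^1 * 19^1*  29^1*67^1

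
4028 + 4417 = 8445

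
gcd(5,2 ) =1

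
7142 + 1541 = 8683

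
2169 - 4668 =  - 2499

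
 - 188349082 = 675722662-864071744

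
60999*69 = 4208931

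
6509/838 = 6509/838 = 7.77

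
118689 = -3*( - 39563)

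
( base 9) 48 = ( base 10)44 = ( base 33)1b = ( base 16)2C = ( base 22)20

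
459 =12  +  447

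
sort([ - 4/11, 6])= [ - 4/11,6 ] 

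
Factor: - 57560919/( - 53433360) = 19186973/17811120 = 2^( - 4)*3^(-1)*5^( - 1)*13^1*47^( -1)*349^1*1579^ ( -1)*4229^1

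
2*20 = 40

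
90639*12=1087668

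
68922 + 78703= 147625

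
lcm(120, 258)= 5160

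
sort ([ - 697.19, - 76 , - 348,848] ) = [ - 697.19 , - 348, - 76,848]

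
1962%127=57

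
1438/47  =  1438/47 = 30.60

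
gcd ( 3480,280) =40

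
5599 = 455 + 5144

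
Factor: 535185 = 3^2 *5^1*7^1*1699^1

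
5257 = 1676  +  3581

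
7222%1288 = 782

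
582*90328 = 52570896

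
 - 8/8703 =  - 1 + 8695/8703 = - 0.00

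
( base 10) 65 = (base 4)1001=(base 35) 1u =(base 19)38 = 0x41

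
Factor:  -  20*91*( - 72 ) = 131040 = 2^5 * 3^2*5^1*7^1*13^1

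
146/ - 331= - 1  +  185/331 = - 0.44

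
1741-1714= 27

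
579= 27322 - 26743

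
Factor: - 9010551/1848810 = -3003517/616270 = - 2^(-1 ) * 5^ (  -  1)*11^1*61627^ (  -  1)*273047^1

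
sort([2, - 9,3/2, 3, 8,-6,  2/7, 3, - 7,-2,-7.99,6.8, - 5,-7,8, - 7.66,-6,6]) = [ - 9, -7.99, - 7.66,-7, - 7, - 6, - 6,- 5, - 2,2/7,3/2,2, 3,3,6, 6.8,8,8]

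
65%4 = 1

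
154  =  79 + 75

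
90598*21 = 1902558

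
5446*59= 321314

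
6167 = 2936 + 3231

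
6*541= 3246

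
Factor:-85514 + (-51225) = -136739   =  -  136739^1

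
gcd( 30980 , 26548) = 4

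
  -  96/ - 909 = 32/303 = 0.11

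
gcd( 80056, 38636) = 4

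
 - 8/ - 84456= 1/10557 = 0.00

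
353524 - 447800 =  - 94276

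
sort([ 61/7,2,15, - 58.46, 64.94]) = [  -  58.46,2, 61/7,  15,64.94]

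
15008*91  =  1365728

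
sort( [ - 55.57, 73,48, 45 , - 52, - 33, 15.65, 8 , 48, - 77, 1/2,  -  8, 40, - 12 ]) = [ - 77, - 55.57, - 52, - 33, - 12, - 8, 1/2, 8 , 15.65, 40,45, 48,48,73]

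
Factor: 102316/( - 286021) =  - 2^2*229^( - 1)*1249^(-1 )*25579^1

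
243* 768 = 186624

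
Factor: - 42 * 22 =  - 2^2 *3^1 *7^1*11^1 = - 924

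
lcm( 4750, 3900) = 370500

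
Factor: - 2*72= -2^4*3^2=- 144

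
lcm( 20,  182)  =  1820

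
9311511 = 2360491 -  - 6951020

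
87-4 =83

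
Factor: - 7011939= -3^1*11^1 * 17^1 * 29^1 * 431^1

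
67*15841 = 1061347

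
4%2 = 0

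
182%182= 0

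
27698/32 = 13849/16  =  865.56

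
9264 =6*1544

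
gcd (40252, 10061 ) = 1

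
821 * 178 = 146138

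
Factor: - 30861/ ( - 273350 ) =2^( - 1) *3^5*5^(-2)*7^( - 1)*11^ (  -  1)* 71^( - 1)*127^1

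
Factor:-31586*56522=-2^2*17^1*59^1*479^1 *929^1 = -  1785303892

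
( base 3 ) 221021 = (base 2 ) 1010101010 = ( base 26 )106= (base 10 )682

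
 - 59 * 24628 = -1453052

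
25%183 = 25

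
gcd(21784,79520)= 56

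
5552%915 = 62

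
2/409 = 2/409 = 0.00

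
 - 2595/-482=5  +  185/482 = 5.38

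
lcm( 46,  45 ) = 2070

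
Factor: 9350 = 2^1 * 5^2*11^1*17^1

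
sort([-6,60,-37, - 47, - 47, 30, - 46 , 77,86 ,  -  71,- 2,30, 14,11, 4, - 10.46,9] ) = [  -  71,  -  47,-47, - 46,-37, - 10.46,- 6, - 2,  4,9,11,14,30,30, 60 , 77,  86]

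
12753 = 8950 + 3803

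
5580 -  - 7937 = 13517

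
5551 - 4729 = 822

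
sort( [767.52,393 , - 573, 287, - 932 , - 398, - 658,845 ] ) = [ - 932,-658, - 573, - 398,287,393,767.52 , 845]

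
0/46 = 0 = 0.00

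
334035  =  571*585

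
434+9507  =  9941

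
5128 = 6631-1503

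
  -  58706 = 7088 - 65794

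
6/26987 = 6/26987 = 0.00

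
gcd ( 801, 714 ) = 3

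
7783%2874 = 2035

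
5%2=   1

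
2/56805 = 2/56805 = 0.00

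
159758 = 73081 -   -  86677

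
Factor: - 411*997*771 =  - 315930357 = -3^2*137^1 * 257^1*997^1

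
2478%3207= 2478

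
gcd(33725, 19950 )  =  475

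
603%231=141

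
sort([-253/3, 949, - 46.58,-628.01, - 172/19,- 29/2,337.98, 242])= [ - 628.01 ,  -  253/3, - 46.58,  -  29/2, - 172/19, 242,  337.98,949] 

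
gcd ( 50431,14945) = 1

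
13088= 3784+9304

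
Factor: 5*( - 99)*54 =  - 2^1*3^5*5^1*11^1 = - 26730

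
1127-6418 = -5291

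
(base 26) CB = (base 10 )323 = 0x143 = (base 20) G3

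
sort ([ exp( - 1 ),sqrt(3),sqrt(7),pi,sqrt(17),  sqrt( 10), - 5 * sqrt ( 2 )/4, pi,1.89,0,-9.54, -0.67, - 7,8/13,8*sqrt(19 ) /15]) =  [-9.54, - 7, - 5*sqrt(2)/4,-0.67, 0,  exp (  -  1),8/13,sqrt (3) , 1.89 , 8 *sqrt(19 ) /15, sqrt(7 ),pi , pi,  sqrt(10),sqrt( 17)] 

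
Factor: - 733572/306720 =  - 2^( - 3)*3^( - 1) * 5^ ( -1 ) * 7^1*41^1 =- 287/120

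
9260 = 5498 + 3762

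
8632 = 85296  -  76664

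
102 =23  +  79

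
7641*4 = 30564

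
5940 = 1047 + 4893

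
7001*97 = 679097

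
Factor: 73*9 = 657 = 3^2* 73^1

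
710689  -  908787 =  - 198098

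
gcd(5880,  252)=84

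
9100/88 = 2275/22=103.41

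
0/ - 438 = 0/1= - 0.00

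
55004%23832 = 7340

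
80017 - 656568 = -576551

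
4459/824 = 4459/824=5.41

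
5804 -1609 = 4195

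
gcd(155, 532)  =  1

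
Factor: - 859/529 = - 23^( - 2)*859^1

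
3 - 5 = - 2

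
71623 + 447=72070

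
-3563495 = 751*(-4745 ) 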